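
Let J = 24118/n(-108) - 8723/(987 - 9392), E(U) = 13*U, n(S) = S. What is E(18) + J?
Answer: 5320727/453870 ≈ 11.723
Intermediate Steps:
J = -100884853/453870 (J = 24118/(-108) - 8723/(987 - 9392) = 24118*(-1/108) - 8723/(-8405) = -12059/54 - 8723*(-1/8405) = -12059/54 + 8723/8405 = -100884853/453870 ≈ -222.28)
E(18) + J = 13*18 - 100884853/453870 = 234 - 100884853/453870 = 5320727/453870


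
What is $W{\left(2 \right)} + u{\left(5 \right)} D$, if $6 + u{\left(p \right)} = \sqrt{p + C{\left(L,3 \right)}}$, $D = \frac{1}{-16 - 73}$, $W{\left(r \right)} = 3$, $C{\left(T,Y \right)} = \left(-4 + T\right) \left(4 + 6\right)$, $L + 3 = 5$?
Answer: $\frac{273}{89} - \frac{i \sqrt{15}}{89} \approx 3.0674 - 0.043517 i$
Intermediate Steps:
$L = 2$ ($L = -3 + 5 = 2$)
$C{\left(T,Y \right)} = -40 + 10 T$ ($C{\left(T,Y \right)} = \left(-4 + T\right) 10 = -40 + 10 T$)
$D = - \frac{1}{89}$ ($D = \frac{1}{-89} = - \frac{1}{89} \approx -0.011236$)
$u{\left(p \right)} = -6 + \sqrt{-20 + p}$ ($u{\left(p \right)} = -6 + \sqrt{p + \left(-40 + 10 \cdot 2\right)} = -6 + \sqrt{p + \left(-40 + 20\right)} = -6 + \sqrt{p - 20} = -6 + \sqrt{-20 + p}$)
$W{\left(2 \right)} + u{\left(5 \right)} D = 3 + \left(-6 + \sqrt{-20 + 5}\right) \left(- \frac{1}{89}\right) = 3 + \left(-6 + \sqrt{-15}\right) \left(- \frac{1}{89}\right) = 3 + \left(-6 + i \sqrt{15}\right) \left(- \frac{1}{89}\right) = 3 + \left(\frac{6}{89} - \frac{i \sqrt{15}}{89}\right) = \frac{273}{89} - \frac{i \sqrt{15}}{89}$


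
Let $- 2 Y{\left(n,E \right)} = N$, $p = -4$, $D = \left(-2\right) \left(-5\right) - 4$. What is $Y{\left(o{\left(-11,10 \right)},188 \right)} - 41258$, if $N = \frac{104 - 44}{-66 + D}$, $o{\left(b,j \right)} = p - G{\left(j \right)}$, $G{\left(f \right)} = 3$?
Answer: $- \frac{82515}{2} \approx -41258.0$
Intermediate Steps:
$D = 6$ ($D = 10 - 4 = 6$)
$o{\left(b,j \right)} = -7$ ($o{\left(b,j \right)} = -4 - 3 = -7$)
$N = -1$ ($N = \frac{104 - 44}{-66 + 6} = \frac{60}{-60} = 60 \left(- \frac{1}{60}\right) = -1$)
$Y{\left(n,E \right)} = \frac{1}{2}$ ($Y{\left(n,E \right)} = \left(- \frac{1}{2}\right) \left(-1\right) = \frac{1}{2}$)
$Y{\left(o{\left(-11,10 \right)},188 \right)} - 41258 = \frac{1}{2} - 41258 = - \frac{82515}{2}$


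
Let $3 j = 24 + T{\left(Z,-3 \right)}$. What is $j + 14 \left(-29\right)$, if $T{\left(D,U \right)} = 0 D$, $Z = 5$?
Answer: $-398$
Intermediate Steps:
$T{\left(D,U \right)} = 0$
$j = 8$ ($j = \frac{24 + 0}{3} = \frac{1}{3} \cdot 24 = 8$)
$j + 14 \left(-29\right) = 8 + 14 \left(-29\right) = 8 - 406 = -398$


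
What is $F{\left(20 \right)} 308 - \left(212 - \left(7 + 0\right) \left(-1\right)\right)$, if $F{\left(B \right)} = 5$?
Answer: $1321$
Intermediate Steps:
$F{\left(20 \right)} 308 - \left(212 - \left(7 + 0\right) \left(-1\right)\right) = 5 \cdot 308 - \left(212 - \left(7 + 0\right) \left(-1\right)\right) = 1540 + \left(7 \left(-1\right) - 212\right) = 1540 - 219 = 1321$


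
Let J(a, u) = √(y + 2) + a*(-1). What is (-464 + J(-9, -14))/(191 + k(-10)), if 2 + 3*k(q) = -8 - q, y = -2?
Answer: -455/191 ≈ -2.3822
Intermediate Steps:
k(q) = -10/3 - q/3 (k(q) = -⅔ + (-8 - q)/3 = -⅔ + (-8/3 - q/3) = -10/3 - q/3)
J(a, u) = -a (J(a, u) = √(-2 + 2) + a*(-1) = √0 - a = 0 - a = -a)
(-464 + J(-9, -14))/(191 + k(-10)) = (-464 - 1*(-9))/(191 + (-10/3 - ⅓*(-10))) = (-464 + 9)/(191 + (-10/3 + 10/3)) = -455/(191 + 0) = -455/191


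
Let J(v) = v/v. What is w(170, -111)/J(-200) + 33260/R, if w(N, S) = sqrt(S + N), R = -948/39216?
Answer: -108693680/79 + sqrt(59) ≈ -1.3759e+6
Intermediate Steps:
R = -79/3268 (R = -948*1/39216 = -79/3268 ≈ -0.024174)
J(v) = 1
w(N, S) = sqrt(N + S)
w(170, -111)/J(-200) + 33260/R = sqrt(170 - 111)/1 + 33260/(-79/3268) = sqrt(59)*1 + 33260*(-3268/79) = sqrt(59) - 108693680/79 = -108693680/79 + sqrt(59)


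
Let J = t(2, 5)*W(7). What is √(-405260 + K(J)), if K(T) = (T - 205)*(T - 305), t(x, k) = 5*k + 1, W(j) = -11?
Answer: I*√115079 ≈ 339.23*I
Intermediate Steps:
t(x, k) = 1 + 5*k
J = -286 (J = (1 + 5*5)*(-11) = (1 + 25)*(-11) = 26*(-11) = -286)
K(T) = (-305 + T)*(-205 + T) (K(T) = (-205 + T)*(-305 + T) = (-305 + T)*(-205 + T))
√(-405260 + K(J)) = √(-405260 + (62525 + (-286)² - 510*(-286))) = √(-405260 + (62525 + 81796 + 145860)) = √(-405260 + 290181) = √(-115079) = I*√115079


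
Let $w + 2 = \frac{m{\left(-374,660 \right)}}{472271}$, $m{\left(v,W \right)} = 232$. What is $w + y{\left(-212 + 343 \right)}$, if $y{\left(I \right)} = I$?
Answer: $\frac{60923191}{472271} \approx 129.0$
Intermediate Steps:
$w = - \frac{944310}{472271}$ ($w = -2 + \frac{232}{472271} = - \frac{944310}{472271} \approx -1.9995$)
$w + y{\left(-212 + 343 \right)} = - \frac{944310}{472271} + \left(-212 + 343\right) = - \frac{944310}{472271} + 131 = \frac{60923191}{472271}$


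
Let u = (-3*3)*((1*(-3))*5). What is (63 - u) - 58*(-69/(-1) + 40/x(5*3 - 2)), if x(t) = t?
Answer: -55282/13 ≈ -4252.5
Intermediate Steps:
u = 135 (u = -(-27)*5 = -9*(-15) = 135)
(63 - u) - 58*(-69/(-1) + 40/x(5*3 - 2)) = (63 - 1*135) - 58*(-69/(-1) + 40/(5*3 - 2)) = (63 - 135) - 58*(-69*(-1) + 40/(15 - 2)) = -72 - 58*(69 + 40/13) = -72 - 58*937/13 = -72 - 54346/13 = -55282/13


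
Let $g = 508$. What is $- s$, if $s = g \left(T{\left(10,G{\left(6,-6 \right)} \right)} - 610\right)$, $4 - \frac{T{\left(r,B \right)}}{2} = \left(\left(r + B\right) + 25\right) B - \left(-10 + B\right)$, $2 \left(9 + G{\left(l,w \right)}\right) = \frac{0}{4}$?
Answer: $87376$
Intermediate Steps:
$G{\left(l,w \right)} = -9$ ($G{\left(l,w \right)} = -9 + \frac{0 \cdot \frac{1}{4}}{2} = -9 + \frac{1}{2} \cdot 0 = -9 + 0 = -9$)
$T{\left(r,B \right)} = -12 + 2 B - 2 B \left(25 + B + r\right)$ ($T{\left(r,B \right)} = 8 - 2 \left(\left(\left(r + B\right) + 25\right) B - \left(-10 + B\right)\right) = 8 - 2 \left(\left(\left(B + r\right) + 25\right) B - \left(-10 + B\right)\right) = 8 - 2 \left(\left(25 + B + r\right) B - \left(-10 + B\right)\right) = 8 - 2 \left(B \left(25 + B + r\right) - \left(-10 + B\right)\right) = 8 - 2 \left(10 - B + B \left(25 + B + r\right)\right) = 8 - \left(20 - 2 B + 2 B \left(25 + B + r\right)\right) = -12 + 2 B - 2 B \left(25 + B + r\right)$)
$s = -87376$ ($s = 508 \left(\left(-12 - -432 - 2 \left(-9\right)^{2} - \left(-18\right) 10\right) - 610\right) = 508 \left(\left(-12 + 432 - 162 + 180\right) - 610\right) = 508 \left(438 - 610\right) = 508 \left(-172\right) = -87376$)
$- s = \left(-1\right) \left(-87376\right) = 87376$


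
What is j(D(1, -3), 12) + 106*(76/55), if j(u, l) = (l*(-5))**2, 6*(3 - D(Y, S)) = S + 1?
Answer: 206056/55 ≈ 3746.5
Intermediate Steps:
D(Y, S) = 17/6 - S/6 (D(Y, S) = 3 - (S + 1)/6 = 3 - (1 + S)/6 = 3 + (-1/6 - S/6) = 17/6 - S/6)
j(u, l) = 25*l**2 (j(u, l) = (-5*l)**2 = 25*l**2)
j(D(1, -3), 12) + 106*(76/55) = 25*12**2 + 106*(76/55) = 25*144 + 106*(76*(1/55)) = 3600 + 106*(76/55) = 3600 + 8056/55 = 206056/55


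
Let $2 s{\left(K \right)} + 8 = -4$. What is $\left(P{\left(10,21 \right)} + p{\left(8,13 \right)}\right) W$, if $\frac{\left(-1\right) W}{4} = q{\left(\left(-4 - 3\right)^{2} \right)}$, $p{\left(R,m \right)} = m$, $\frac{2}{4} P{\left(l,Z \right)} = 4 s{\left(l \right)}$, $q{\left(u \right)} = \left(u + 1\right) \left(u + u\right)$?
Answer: $686000$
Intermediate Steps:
$s{\left(K \right)} = -6$ ($s{\left(K \right)} = -4 + \frac{1}{2} \left(-4\right) = -4 - 2 = -6$)
$q{\left(u \right)} = 2 u \left(1 + u\right)$ ($q{\left(u \right)} = \left(1 + u\right) 2 u = 2 u \left(1 + u\right)$)
$P{\left(l,Z \right)} = -48$ ($P{\left(l,Z \right)} = 2 \cdot 4 \left(-6\right) = 2 \left(-24\right) = -48$)
$W = -19600$ ($W = - 4 \cdot 2 \left(-4 - 3\right)^{2} \left(1 + \left(-4 - 3\right)^{2}\right) = - 4 \cdot 2 \left(-7\right)^{2} \left(1 + \left(-7\right)^{2}\right) = - 4 \cdot 2 \cdot 49 \left(1 + 49\right) = - 4 \cdot 2 \cdot 49 \cdot 50 = \left(-4\right) 4900 = -19600$)
$\left(P{\left(10,21 \right)} + p{\left(8,13 \right)}\right) W = \left(-48 + 13\right) \left(-19600\right) = \left(-35\right) \left(-19600\right) = 686000$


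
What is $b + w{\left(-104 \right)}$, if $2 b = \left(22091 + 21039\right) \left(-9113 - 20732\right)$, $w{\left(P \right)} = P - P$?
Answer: $-643607425$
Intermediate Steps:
$w{\left(P \right)} = 0$
$b = -643607425$ ($b = \frac{\left(22091 + 21039\right) \left(-9113 - 20732\right)}{2} = \frac{43130 \left(-29845\right)}{2} = \frac{1}{2} \left(-1287214850\right) = -643607425$)
$b + w{\left(-104 \right)} = -643607425 + 0 = -643607425$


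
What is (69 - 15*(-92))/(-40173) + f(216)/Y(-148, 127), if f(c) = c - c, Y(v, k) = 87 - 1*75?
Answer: -69/1913 ≈ -0.036069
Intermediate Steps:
Y(v, k) = 12 (Y(v, k) = 87 - 75 = 12)
f(c) = 0
(69 - 15*(-92))/(-40173) + f(216)/Y(-148, 127) = (69 - 15*(-92))/(-40173) + 0/12 = (69 + 1380)*(-1/40173) + 0*(1/12) = 1449*(-1/40173) + 0 = -69/1913 + 0 = -69/1913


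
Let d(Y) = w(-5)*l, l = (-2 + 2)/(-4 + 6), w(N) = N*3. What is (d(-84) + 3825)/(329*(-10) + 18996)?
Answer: 3825/15706 ≈ 0.24354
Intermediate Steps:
w(N) = 3*N
l = 0 (l = 0/2 = 0*(½) = 0)
d(Y) = 0 (d(Y) = (3*(-5))*0 = -15*0 = 0)
(d(-84) + 3825)/(329*(-10) + 18996) = (0 + 3825)/(329*(-10) + 18996) = 3825/(-3290 + 18996) = 3825/15706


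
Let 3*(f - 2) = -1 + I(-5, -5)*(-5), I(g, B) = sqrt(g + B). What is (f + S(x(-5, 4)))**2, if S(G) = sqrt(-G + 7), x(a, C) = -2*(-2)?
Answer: (5 + 3*sqrt(3) - 5*I*sqrt(10))**2/9 ≈ -16.227 - 35.826*I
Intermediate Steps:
x(a, C) = 4
I(g, B) = sqrt(B + g)
f = 5/3 - 5*I*sqrt(10)/3 (f = 2 + (-1 + sqrt(-5 - 5)*(-5))/3 = 2 + (-1 + sqrt(-10)*(-5))/3 = 2 + (-1 + (I*sqrt(10))*(-5))/3 = 2 + (-1 - 5*I*sqrt(10))/3 = 2 + (-1/3 - 5*I*sqrt(10)/3) = 5/3 - 5*I*sqrt(10)/3 ≈ 1.6667 - 5.2705*I)
S(G) = sqrt(7 - G)
(f + S(x(-5, 4)))**2 = ((5/3 - 5*I*sqrt(10)/3) + sqrt(7 - 1*4))**2 = ((5/3 - 5*I*sqrt(10)/3) + sqrt(7 - 4))**2 = ((5/3 - 5*I*sqrt(10)/3) + sqrt(3))**2 = (5/3 + sqrt(3) - 5*I*sqrt(10)/3)**2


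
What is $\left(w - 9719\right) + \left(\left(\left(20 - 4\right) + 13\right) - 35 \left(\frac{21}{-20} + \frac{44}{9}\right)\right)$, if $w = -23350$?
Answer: $- \frac{1194277}{36} \approx -33174.0$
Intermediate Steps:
$\left(w - 9719\right) + \left(\left(\left(20 - 4\right) + 13\right) - 35 \left(\frac{21}{-20} + \frac{44}{9}\right)\right) = \left(-23350 - 9719\right) + \left(\left(\left(20 - 4\right) + 13\right) - 35 \left(\frac{21}{-20} + \frac{44}{9}\right)\right) = -33069 + \left(\left(16 + 13\right) - 35 \left(21 \left(- \frac{1}{20}\right) + 44 \cdot \frac{1}{9}\right)\right) = -33069 + \left(29 - 35 \left(- \frac{21}{20} + \frac{44}{9}\right)\right) = -33069 + \left(29 - \frac{4837}{36}\right) = -33069 - \frac{3793}{36} = - \frac{1194277}{36}$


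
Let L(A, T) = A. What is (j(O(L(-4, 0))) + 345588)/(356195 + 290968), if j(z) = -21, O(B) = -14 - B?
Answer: 115189/215721 ≈ 0.53397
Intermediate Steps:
(j(O(L(-4, 0))) + 345588)/(356195 + 290968) = (-21 + 345588)/(356195 + 290968) = 345567/647163 = 345567*(1/647163) = 115189/215721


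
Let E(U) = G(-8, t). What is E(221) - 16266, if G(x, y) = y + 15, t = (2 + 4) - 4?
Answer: -16249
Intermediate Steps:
t = 2 (t = 6 - 4 = 2)
G(x, y) = 15 + y
E(U) = 17 (E(U) = 15 + 2 = 17)
E(221) - 16266 = 17 - 16266 = -16249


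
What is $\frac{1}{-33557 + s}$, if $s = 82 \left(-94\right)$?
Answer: $- \frac{1}{41265} \approx -2.4234 \cdot 10^{-5}$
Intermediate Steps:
$s = -7708$
$\frac{1}{-33557 + s} = \frac{1}{-33557 - 7708} = \frac{1}{-41265} = - \frac{1}{41265}$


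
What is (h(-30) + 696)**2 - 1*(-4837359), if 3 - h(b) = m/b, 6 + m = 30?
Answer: 133176976/25 ≈ 5.3271e+6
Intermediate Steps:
m = 24 (m = -6 + 30 = 24)
h(b) = 3 - 24/b
(h(-30) + 696)**2 - 1*(-4837359) = ((3 - 24/(-30)) + 696)**2 - 1*(-4837359) = ((3 - 24*(-1/30)) + 696)**2 + 4837359 = ((3 + 4/5) + 696)**2 + 4837359 = (19/5 + 696)**2 + 4837359 = (3499/5)**2 + 4837359 = 12243001/25 + 4837359 = 133176976/25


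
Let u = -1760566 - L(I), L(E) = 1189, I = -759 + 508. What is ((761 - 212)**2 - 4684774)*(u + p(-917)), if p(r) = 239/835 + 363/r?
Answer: 5913025870517803791/765695 ≈ 7.7224e+12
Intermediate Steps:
I = -251
p(r) = 239/835 + 363/r (p(r) = 239*(1/835) + 363/r = 239/835 + 363/r)
u = -1761755 (u = -1760566 - 1*1189 = -1760566 - 1189 = -1761755)
((761 - 212)**2 - 4684774)*(u + p(-917)) = ((761 - 212)**2 - 4684774)*(-1761755 + (239/835 + 363/(-917))) = (549**2 - 4684774)*(-1761755 + (239/835 + 363*(-1/917))) = (301401 - 4684774)*(-1761755 + (239/835 - 363/917)) = -4383373*(-1761755 - 83942/765695) = -4383373*(-1348967078667/765695) = 5913025870517803791/765695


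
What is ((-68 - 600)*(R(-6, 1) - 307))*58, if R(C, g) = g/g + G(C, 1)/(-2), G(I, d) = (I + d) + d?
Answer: 11778176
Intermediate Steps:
G(I, d) = I + 2*d
R(C, g) = -C/2 (R(C, g) = g/g + (C + 2*1)/(-2) = 1 + (C + 2)*(-½) = 1 + (2 + C)*(-½) = 1 + (-1 - C/2) = -C/2)
((-68 - 600)*(R(-6, 1) - 307))*58 = ((-68 - 600)*(-½*(-6) - 307))*58 = -668*(3 - 307)*58 = -668*(-304)*58 = 203072*58 = 11778176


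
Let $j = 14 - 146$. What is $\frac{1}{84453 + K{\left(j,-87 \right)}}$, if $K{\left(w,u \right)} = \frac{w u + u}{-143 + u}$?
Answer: $\frac{230}{19412793} \approx 1.1848 \cdot 10^{-5}$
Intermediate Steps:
$j = -132$ ($j = 14 - 146 = -132$)
$K{\left(w,u \right)} = \frac{u + u w}{-143 + u}$ ($K{\left(w,u \right)} = \frac{u w + u}{-143 + u} = \frac{u + u w}{-143 + u}$)
$\frac{1}{84453 + K{\left(j,-87 \right)}} = \frac{1}{84453 - \frac{87 \left(1 - 132\right)}{-143 - 87}} = \frac{1}{84453 - 87 \frac{1}{-230} \left(-131\right)} = \frac{1}{84453 - \left(- \frac{87}{230}\right) \left(-131\right)} = \frac{1}{84453 - \frac{11397}{230}} = \frac{1}{\frac{19412793}{230}} = \frac{230}{19412793}$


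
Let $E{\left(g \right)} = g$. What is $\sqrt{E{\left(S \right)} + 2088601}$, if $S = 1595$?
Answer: $6 \sqrt{58061} \approx 1445.8$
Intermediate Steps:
$\sqrt{E{\left(S \right)} + 2088601} = \sqrt{1595 + 2088601} = \sqrt{2090196} = 6 \sqrt{58061}$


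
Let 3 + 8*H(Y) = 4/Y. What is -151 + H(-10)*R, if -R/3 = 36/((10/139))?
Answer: 48701/100 ≈ 487.01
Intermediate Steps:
H(Y) = -3/8 + 1/(2*Y) (H(Y) = -3/8 + (4/Y)/8 = -3/8 + 1/(2*Y))
R = -7506/5 (R = -108/(10/139) = -108/(10*(1/139)) = -108/10/139 = -108*139/10 = -3*2502/5 = -7506/5 ≈ -1501.2)
-151 + H(-10)*R = -151 + ((⅛)*(4 - 3*(-10))/(-10))*(-7506/5) = -151 + ((⅛)*(-⅒)*(4 + 30))*(-7506/5) = -151 + ((⅛)*(-⅒)*34)*(-7506/5) = -151 - 17/40*(-7506/5) = -151 + 63801/100 = 48701/100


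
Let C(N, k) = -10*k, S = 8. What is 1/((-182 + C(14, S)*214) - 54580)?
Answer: -1/71882 ≈ -1.3912e-5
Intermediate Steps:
1/((-182 + C(14, S)*214) - 54580) = 1/((-182 - 10*8*214) - 54580) = 1/((-182 - 80*214) - 54580) = 1/((-182 - 17120) - 54580) = 1/(-17302 - 54580) = 1/(-71882) = -1/71882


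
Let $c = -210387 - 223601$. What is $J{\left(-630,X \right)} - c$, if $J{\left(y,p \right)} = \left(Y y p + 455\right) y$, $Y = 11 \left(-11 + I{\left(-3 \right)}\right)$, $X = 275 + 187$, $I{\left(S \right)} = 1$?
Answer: $-20170310662$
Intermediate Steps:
$X = 462$
$Y = -110$ ($Y = 11 \left(-11 + 1\right) = 11 \left(-10\right) = -110$)
$J{\left(y,p \right)} = y \left(455 - 110 p y\right)$ ($J{\left(y,p \right)} = \left(- 110 y p + 455\right) y = \left(- 110 p y + 455\right) y = \left(455 - 110 p y\right) y = y \left(455 - 110 p y\right)$)
$c = -433988$ ($c = -210387 - 223601 = -433988$)
$J{\left(-630,X \right)} - c = 5 \left(-630\right) \left(91 - 10164 \left(-630\right)\right) - -433988 = 5 \left(-630\right) \left(91 + 6403320\right) + 433988 = 5 \left(-630\right) 6403411 + 433988 = -20170744650 + 433988 = -20170310662$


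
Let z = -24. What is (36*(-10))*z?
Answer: 8640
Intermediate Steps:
(36*(-10))*z = (36*(-10))*(-24) = -360*(-24) = 8640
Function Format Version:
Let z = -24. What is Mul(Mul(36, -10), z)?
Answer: 8640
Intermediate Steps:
Mul(Mul(36, -10), z) = Mul(Mul(36, -10), -24) = Mul(-360, -24) = 8640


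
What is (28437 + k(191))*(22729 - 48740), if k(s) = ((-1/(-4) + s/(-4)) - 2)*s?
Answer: -987507615/2 ≈ -4.9375e+8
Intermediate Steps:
k(s) = s*(-7/4 - s/4) (k(s) = ((-1*(-1/4) + s*(-1/4)) - 2)*s = ((1/4 - s/4) - 2)*s = (-7/4 - s/4)*s = s*(-7/4 - s/4))
(28437 + k(191))*(22729 - 48740) = (28437 - 1/4*191*(7 + 191))*(22729 - 48740) = (28437 - 1/4*191*198)*(-26011) = (28437 - 18909/2)*(-26011) = (37965/2)*(-26011) = -987507615/2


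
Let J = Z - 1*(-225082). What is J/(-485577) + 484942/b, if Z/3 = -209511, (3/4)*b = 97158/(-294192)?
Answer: -8659412953649273/7862948361 ≈ -1.1013e+6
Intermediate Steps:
b = -16193/36774 (b = 4*(97158/(-294192))/3 = 4*(97158*(-1/294192))/3 = (4/3)*(-16193/49032) = -16193/36774 ≈ -0.44034)
Z = -628533 (Z = 3*(-209511) = -628533)
J = -403451 (J = -628533 - 1*(-225082) = -628533 + 225082 = -403451)
J/(-485577) + 484942/b = -403451/(-485577) + 484942/(-16193/36774) = -403451*(-1/485577) + 484942*(-36774/16193) = 403451/485577 - 17833257108/16193 = -8659412953649273/7862948361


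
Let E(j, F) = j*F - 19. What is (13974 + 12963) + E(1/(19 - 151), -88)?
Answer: 80756/3 ≈ 26919.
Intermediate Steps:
E(j, F) = -19 + F*j (E(j, F) = F*j - 19 = -19 + F*j)
(13974 + 12963) + E(1/(19 - 151), -88) = (13974 + 12963) + (-19 - 88/(19 - 151)) = 26937 + (-19 - 88/(-132)) = 26937 + (-19 - 88*(-1/132)) = 26937 + (-19 + ⅔) = 26937 - 55/3 = 80756/3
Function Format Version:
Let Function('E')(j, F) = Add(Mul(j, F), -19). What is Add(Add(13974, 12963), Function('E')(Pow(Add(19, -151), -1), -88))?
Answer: Rational(80756, 3) ≈ 26919.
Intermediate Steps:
Function('E')(j, F) = Add(-19, Mul(F, j)) (Function('E')(j, F) = Add(Mul(F, j), -19) = Add(-19, Mul(F, j)))
Add(Add(13974, 12963), Function('E')(Pow(Add(19, -151), -1), -88)) = Add(Add(13974, 12963), Add(-19, Mul(-88, Pow(Add(19, -151), -1)))) = Add(26937, Add(-19, Mul(-88, Pow(-132, -1)))) = Add(26937, Add(-19, Mul(-88, Rational(-1, 132)))) = Add(26937, Add(-19, Rational(2, 3))) = Add(26937, Rational(-55, 3)) = Rational(80756, 3)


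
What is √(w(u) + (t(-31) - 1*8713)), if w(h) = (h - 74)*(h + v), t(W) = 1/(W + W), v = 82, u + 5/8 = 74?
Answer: I*√541857959/248 ≈ 93.862*I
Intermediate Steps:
u = 587/8 (u = -5/8 + 74 = 587/8 ≈ 73.375)
t(W) = 1/(2*W)
w(h) = (-74 + h)*(82 + h) (w(h) = (h - 74)*(h + 82) = (-74 + h)*(82 + h))
√(w(u) + (t(-31) - 1*8713)) = √((-6068 + (587/8)² + 8*(587/8)) + ((½)/(-31) - 1*8713)) = √((-6068 + 344569/64 + 587) + ((½)*(-1/31) - 8713)) = √(-6215/64 + (-1/62 - 8713)) = √(-6215/64 - 540207/62) = √(-17479289/1984) = I*√541857959/248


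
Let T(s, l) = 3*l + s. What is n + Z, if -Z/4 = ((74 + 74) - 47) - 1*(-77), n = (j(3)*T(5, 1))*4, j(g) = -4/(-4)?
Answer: -680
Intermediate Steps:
j(g) = 1 (j(g) = -4*(-¼) = 1)
T(s, l) = s + 3*l
n = 32 (n = (1*(5 + 3*1))*4 = (1*(5 + 3))*4 = (1*8)*4 = 8*4 = 32)
Z = -712 (Z = -4*(((74 + 74) - 47) - 1*(-77)) = -4*((148 - 47) + 77) = -4*(101 + 77) = -4*178 = -712)
n + Z = 32 - 712 = -680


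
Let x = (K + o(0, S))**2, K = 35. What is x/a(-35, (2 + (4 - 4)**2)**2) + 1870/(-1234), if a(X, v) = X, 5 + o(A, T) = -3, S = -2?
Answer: -482518/21595 ≈ -22.344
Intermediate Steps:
o(A, T) = -8 (o(A, T) = -5 - 3 = -8)
x = 729 (x = (35 - 8)**2 = 27**2 = 729)
x/a(-35, (2 + (4 - 4)**2)**2) + 1870/(-1234) = 729/(-35) + 1870/(-1234) = 729*(-1/35) + 1870*(-1/1234) = -729/35 - 935/617 = -482518/21595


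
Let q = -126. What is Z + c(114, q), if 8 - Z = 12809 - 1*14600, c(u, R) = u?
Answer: 1913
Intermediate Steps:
Z = 1799 (Z = 8 - (12809 - 1*14600) = 8 - (12809 - 14600) = 8 - 1*(-1791) = 8 + 1791 = 1799)
Z + c(114, q) = 1799 + 114 = 1913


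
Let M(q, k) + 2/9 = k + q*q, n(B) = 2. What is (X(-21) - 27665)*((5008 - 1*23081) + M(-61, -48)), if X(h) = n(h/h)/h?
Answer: 75294485134/189 ≈ 3.9838e+8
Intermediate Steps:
M(q, k) = -2/9 + k + q² (M(q, k) = -2/9 + (k + q*q) = -2/9 + (k + q²) = -2/9 + k + q²)
X(h) = 2/h
(X(-21) - 27665)*((5008 - 1*23081) + M(-61, -48)) = (2/(-21) - 27665)*((5008 - 1*23081) + (-2/9 - 48 + (-61)²)) = (2*(-1/21) - 27665)*((5008 - 23081) + (-2/9 - 48 + 3721)) = (-2/21 - 27665)*(-18073 + 33055/9) = -580967/21*(-129602/9) = 75294485134/189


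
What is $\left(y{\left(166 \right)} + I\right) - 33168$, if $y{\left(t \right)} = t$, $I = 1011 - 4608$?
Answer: $-36599$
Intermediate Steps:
$I = -3597$ ($I = 1011 - 4608 = -3597$)
$\left(y{\left(166 \right)} + I\right) - 33168 = \left(166 - 3597\right) - 33168 = -3431 - 33168 = -36599$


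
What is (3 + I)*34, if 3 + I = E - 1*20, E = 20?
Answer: 0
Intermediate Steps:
I = -3 (I = -3 + (20 - 1*20) = -3 + (20 - 20) = -3 + 0 = -3)
(3 + I)*34 = (3 - 3)*34 = 0*34 = 0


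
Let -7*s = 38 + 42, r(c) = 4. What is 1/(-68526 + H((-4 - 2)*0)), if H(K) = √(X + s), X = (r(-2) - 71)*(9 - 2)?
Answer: -159894/10956897365 - I*√23541/32870692095 ≈ -1.4593e-5 - 4.6677e-9*I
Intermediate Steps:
s = -80/7 (s = -(38 + 42)/7 = -⅐*80 = -80/7 ≈ -11.429)
X = -469 (X = (4 - 71)*(9 - 2) = -67*7 = -469)
H(K) = I*√23541/7 (H(K) = √(-469 - 80/7) = √(-3363/7) = I*√23541/7)
1/(-68526 + H((-4 - 2)*0)) = 1/(-68526 + I*√23541/7)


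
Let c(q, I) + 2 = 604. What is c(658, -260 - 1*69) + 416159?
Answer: 416761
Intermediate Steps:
c(q, I) = 602 (c(q, I) = -2 + 604 = 602)
c(658, -260 - 1*69) + 416159 = 602 + 416159 = 416761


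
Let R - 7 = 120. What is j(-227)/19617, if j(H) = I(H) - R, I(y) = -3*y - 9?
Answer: 545/19617 ≈ 0.027782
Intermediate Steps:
R = 127 (R = 7 + 120 = 127)
I(y) = -9 - 3*y
j(H) = -136 - 3*H (j(H) = (-9 - 3*H) - 1*127 = (-9 - 3*H) - 127 = -136 - 3*H)
j(-227)/19617 = (-136 - 3*(-227))/19617 = (-136 + 681)*(1/19617) = 545*(1/19617) = 545/19617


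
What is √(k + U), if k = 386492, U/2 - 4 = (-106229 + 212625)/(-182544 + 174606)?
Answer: 38*√1062266/63 ≈ 621.67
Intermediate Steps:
U = -74644/3969 (U = 8 + 2*((-106229 + 212625)/(-182544 + 174606)) = 8 + 2*(106396/(-7938)) = 8 + 2*(106396*(-1/7938)) = 8 + 2*(-53198/3969) = 8 - 106396/3969 = -74644/3969 ≈ -18.807)
√(k + U) = √(386492 - 74644/3969) = √(1533912104/3969) = 38*√1062266/63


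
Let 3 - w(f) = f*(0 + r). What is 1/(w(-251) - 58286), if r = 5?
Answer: -1/57028 ≈ -1.7535e-5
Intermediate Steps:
w(f) = 3 - 5*f (w(f) = 3 - f*(0 + 5) = 3 - f*5 = 3 - 5*f)
1/(w(-251) - 58286) = 1/((3 - 5*(-251)) - 58286) = 1/((3 + 1255) - 58286) = 1/(1258 - 58286) = 1/(-57028) = -1/57028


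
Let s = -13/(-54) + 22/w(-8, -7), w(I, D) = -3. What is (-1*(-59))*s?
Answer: -22597/54 ≈ -418.46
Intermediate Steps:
s = -383/54 (s = -13/(-54) + 22/(-3) = -13*(-1/54) + 22*(-⅓) = 13/54 - 22/3 = -383/54 ≈ -7.0926)
(-1*(-59))*s = -1*(-59)*(-383/54) = 59*(-383/54) = -22597/54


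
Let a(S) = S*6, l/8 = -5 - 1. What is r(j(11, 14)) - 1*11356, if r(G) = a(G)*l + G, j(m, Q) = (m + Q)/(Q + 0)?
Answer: -23737/2 ≈ -11869.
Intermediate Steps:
l = -48 (l = 8*(-5 - 1) = 8*(-6) = -48)
j(m, Q) = (Q + m)/Q
a(S) = 6*S
r(G) = -287*G (r(G) = (6*G)*(-48) + G = -288*G + G = -287*G)
r(j(11, 14)) - 1*11356 = -287*(14 + 11)/14 - 1*11356 = -41*25/2 - 11356 = -287*25/14 - 11356 = -1025/2 - 11356 = -23737/2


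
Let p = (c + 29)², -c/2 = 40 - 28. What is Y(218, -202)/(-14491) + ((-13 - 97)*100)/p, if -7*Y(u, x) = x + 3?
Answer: -44632479/101437 ≈ -440.00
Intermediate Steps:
c = -24 (c = -2*(40 - 28) = -2*12 = -24)
p = 25 (p = (-24 + 29)² = 5² = 25)
Y(u, x) = -3/7 - x/7 (Y(u, x) = -(x + 3)/7 = -(3 + x)/7 = -3/7 - x/7)
Y(218, -202)/(-14491) + ((-13 - 97)*100)/p = (-3/7 - ⅐*(-202))/(-14491) + ((-13 - 97)*100)/25 = (-3/7 + 202/7)*(-1/14491) - 110*100*(1/25) = (199/7)*(-1/14491) - 11000*1/25 = -199/101437 - 440 = -44632479/101437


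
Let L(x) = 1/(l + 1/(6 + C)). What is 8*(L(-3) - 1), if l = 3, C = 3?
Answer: -38/7 ≈ -5.4286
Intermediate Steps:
L(x) = 9/28 (L(x) = 1/(3 + 1/(6 + 3)) = 1/(3 + 1/9) = 1/(28/9) = 9/28)
8*(L(-3) - 1) = 8*(9/28 - 1) = 8*(-19/28) = -38/7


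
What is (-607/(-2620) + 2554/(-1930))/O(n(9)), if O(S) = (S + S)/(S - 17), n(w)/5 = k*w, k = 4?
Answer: -9997279/20226400 ≈ -0.49427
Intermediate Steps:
n(w) = 20*w (n(w) = 5*(4*w) = 20*w)
O(S) = 2*S/(-17 + S) (O(S) = (2*S)/(-17 + S) = 2*S/(-17 + S))
(-607/(-2620) + 2554/(-1930))/O(n(9)) = (-607/(-2620) + 2554/(-1930))/((2*(20*9)/(-17 + 20*9))) = (-607*(-1/2620) + 2554*(-1/1930))/((2*180/(-17 + 180))) = (607/2620 - 1277/965)/((2*180/163)) = -551997/(505660*(2*180*(1/163))) = -551997/(505660*360/163) = -551997/505660*163/360 = -9997279/20226400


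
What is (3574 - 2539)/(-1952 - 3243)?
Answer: -207/1039 ≈ -0.19923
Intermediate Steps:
(3574 - 2539)/(-1952 - 3243) = 1035/(-5195) = 1035*(-1/5195) = -207/1039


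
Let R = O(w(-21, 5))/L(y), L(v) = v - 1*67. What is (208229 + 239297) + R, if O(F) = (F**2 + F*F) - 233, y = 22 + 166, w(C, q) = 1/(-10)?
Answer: 246138241/550 ≈ 4.4752e+5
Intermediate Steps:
w(C, q) = -1/10
y = 188
L(v) = -67 + v (L(v) = v - 67 = -67 + v)
O(F) = -233 + 2*F**2 (O(F) = (F**2 + F**2) - 233 = 2*F**2 - 233 = -233 + 2*F**2)
R = -1059/550 (R = (-233 + 2*(-1/10)**2)/(-67 + 188) = (-233 + 2*(1/100))/121 = (-233 + 1/50)*(1/121) = -11649/50*1/121 = -1059/550 ≈ -1.9255)
(208229 + 239297) + R = (208229 + 239297) - 1059/550 = 447526 - 1059/550 = 246138241/550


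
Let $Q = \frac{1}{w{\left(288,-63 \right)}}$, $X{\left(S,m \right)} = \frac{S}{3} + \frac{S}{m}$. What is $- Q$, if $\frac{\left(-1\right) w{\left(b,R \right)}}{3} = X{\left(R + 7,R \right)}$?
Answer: $- \frac{3}{160} \approx -0.01875$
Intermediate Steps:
$X{\left(S,m \right)} = \frac{S}{3} + \frac{S}{m}$ ($X{\left(S,m \right)} = S \frac{1}{3} + \frac{S}{m} = \frac{S}{3} + \frac{S}{m}$)
$w{\left(b,R \right)} = -7 - R - \frac{3 \left(7 + R\right)}{R}$ ($w{\left(b,R \right)} = - 3 \left(\frac{R + 7}{3} + \frac{R + 7}{R}\right) = - 3 \left(\frac{7 + R}{3} + \frac{7 + R}{R}\right) = - 3 \left(\left(\frac{7}{3} + \frac{R}{3}\right) + \frac{7 + R}{R}\right) = - 3 \left(\frac{7}{3} + \frac{R}{3} + \frac{7 + R}{R}\right) = -7 - R - \frac{3 \left(7 + R\right)}{R}$)
$Q = \frac{3}{160}$ ($Q = \frac{1}{-10 - -63 - \frac{21}{-63}} = \frac{1}{-10 + 63 - - \frac{1}{3}} = \frac{1}{-10 + 63 + \frac{1}{3}} = \frac{1}{\frac{160}{3}} = \frac{3}{160} \approx 0.01875$)
$- Q = \left(-1\right) \frac{3}{160} = - \frac{3}{160}$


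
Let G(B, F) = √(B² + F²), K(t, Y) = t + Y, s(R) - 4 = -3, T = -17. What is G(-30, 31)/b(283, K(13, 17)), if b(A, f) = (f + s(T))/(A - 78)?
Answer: 205*√1861/31 ≈ 285.28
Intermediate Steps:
s(R) = 1 (s(R) = 4 - 3 = 1)
K(t, Y) = Y + t
b(A, f) = (1 + f)/(-78 + A) (b(A, f) = (f + 1)/(A - 78) = (1 + f)/(-78 + A))
G(-30, 31)/b(283, K(13, 17)) = √((-30)² + 31²)/(((1 + (17 + 13))/(-78 + 283))) = √(900 + 961)/(((1 + 30)/205)) = √1861/(((1/205)*31)) = √1861/(31/205) = √1861*(205/31) = 205*√1861/31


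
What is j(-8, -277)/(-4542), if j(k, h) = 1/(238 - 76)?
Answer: -1/735804 ≈ -1.3591e-6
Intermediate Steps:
j(k, h) = 1/162
j(-8, -277)/(-4542) = (1/162)/(-4542) = (1/162)*(-1/4542) = -1/735804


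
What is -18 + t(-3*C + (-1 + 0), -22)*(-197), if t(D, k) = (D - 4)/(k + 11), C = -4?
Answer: 1181/11 ≈ 107.36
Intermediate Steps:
t(D, k) = (-4 + D)/(11 + k)
-18 + t(-3*C + (-1 + 0), -22)*(-197) = -18 + ((-4 + (-3*(-4) + (-1 + 0)))/(11 - 22))*(-197) = -18 + ((-4 + (12 - 1))/(-11))*(-197) = -18 - (-4 + 11)/11*(-197) = -18 - 1/11*7*(-197) = -18 - 7/11*(-197) = -18 + 1379/11 = 1181/11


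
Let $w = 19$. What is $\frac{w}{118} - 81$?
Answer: $- \frac{9539}{118} \approx -80.839$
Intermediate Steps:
$\frac{w}{118} - 81 = \frac{19}{118} - 81 = - \frac{9539}{118}$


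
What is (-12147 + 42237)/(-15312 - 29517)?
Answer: -590/879 ≈ -0.67122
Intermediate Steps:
(-12147 + 42237)/(-15312 - 29517) = 30090/(-44829) = 30090*(-1/44829) = -590/879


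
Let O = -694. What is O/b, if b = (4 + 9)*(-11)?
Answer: 694/143 ≈ 4.8531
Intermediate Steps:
b = -143 (b = 13*(-11) = -143)
O/b = -694/(-143) = -694*(-1/143) = 694/143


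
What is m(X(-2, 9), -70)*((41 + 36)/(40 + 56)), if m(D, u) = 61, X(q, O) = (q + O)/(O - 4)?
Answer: 4697/96 ≈ 48.927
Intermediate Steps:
X(q, O) = (O + q)/(-4 + O)
m(X(-2, 9), -70)*((41 + 36)/(40 + 56)) = 61*((41 + 36)/(40 + 56)) = 61*(77/96) = 4697/96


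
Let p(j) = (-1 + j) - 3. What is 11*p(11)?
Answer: 77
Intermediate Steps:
p(j) = -4 + j
11*p(11) = 11*(-4 + 11) = 11*7 = 77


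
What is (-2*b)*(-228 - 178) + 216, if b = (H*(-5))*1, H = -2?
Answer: 8336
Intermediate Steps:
b = 10 (b = -2*(-5)*1 = 10*1 = 10)
(-2*b)*(-228 - 178) + 216 = (-2*10)*(-228 - 178) + 216 = -20*(-406) + 216 = 8120 + 216 = 8336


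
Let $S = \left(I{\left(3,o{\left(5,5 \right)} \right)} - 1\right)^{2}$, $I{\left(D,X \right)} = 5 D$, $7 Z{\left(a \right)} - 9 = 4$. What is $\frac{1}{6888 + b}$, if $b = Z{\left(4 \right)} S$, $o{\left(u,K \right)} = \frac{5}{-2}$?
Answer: $\frac{1}{7252} \approx 0.00013789$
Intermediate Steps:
$Z{\left(a \right)} = \frac{13}{7}$ ($Z{\left(a \right)} = \frac{9}{7} + \frac{1}{7} \cdot 4 = \frac{9}{7} + \frac{4}{7} = \frac{13}{7}$)
$o{\left(u,K \right)} = - \frac{5}{2}$ ($o{\left(u,K \right)} = 5 \left(- \frac{1}{2}\right) = - \frac{5}{2}$)
$S = 196$ ($S = \left(5 \cdot 3 - 1\right)^{2} = \left(15 - 1\right)^{2} = 14^{2} = 196$)
$b = 364$ ($b = \frac{13}{7} \cdot 196 = 364$)
$\frac{1}{6888 + b} = \frac{1}{6888 + 364} = \frac{1}{7252}$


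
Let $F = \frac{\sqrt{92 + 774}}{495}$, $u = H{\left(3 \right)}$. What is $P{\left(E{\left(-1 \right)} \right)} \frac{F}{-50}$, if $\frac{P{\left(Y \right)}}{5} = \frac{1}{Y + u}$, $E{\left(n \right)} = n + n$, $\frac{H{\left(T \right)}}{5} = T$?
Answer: $- \frac{\sqrt{866}}{64350} \approx -0.00045731$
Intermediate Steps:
$H{\left(T \right)} = 5 T$
$u = 15$ ($u = 5 \cdot 3 = 15$)
$E{\left(n \right)} = 2 n$
$F = \frac{\sqrt{866}}{495}$ ($F = \sqrt{866} \cdot \frac{1}{495} = \frac{\sqrt{866}}{495} \approx 0.05945$)
$P{\left(Y \right)} = \frac{5}{15 + Y}$ ($P{\left(Y \right)} = \frac{5}{Y + 15} = \frac{5}{15 + Y}$)
$P{\left(E{\left(-1 \right)} \right)} \frac{F}{-50} = \frac{5}{15 + 2 \left(-1\right)} \frac{\frac{1}{495} \sqrt{866}}{-50} = \frac{5}{15 - 2} \frac{\sqrt{866}}{495} \left(- \frac{1}{50}\right) = \frac{5}{13} \left(- \frac{\sqrt{866}}{24750}\right) = 5 \cdot \frac{1}{13} \left(- \frac{\sqrt{866}}{24750}\right) = \frac{5 \left(- \frac{\sqrt{866}}{24750}\right)}{13} = - \frac{\sqrt{866}}{64350}$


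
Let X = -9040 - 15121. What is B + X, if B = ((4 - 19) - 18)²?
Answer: -23072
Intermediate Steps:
X = -24161
B = 1089 (B = (-15 - 18)² = (-33)² = 1089)
B + X = 1089 - 24161 = -23072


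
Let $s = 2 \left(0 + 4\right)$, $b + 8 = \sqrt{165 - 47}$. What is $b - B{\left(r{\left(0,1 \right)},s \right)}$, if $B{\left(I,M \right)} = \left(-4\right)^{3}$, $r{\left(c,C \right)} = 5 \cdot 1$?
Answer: $56 + \sqrt{118} \approx 66.863$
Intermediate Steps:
$r{\left(c,C \right)} = 5$
$b = -8 + \sqrt{118}$ ($b = -8 + \sqrt{165 - 47} = -8 + \sqrt{118} \approx 2.8628$)
$s = 8$ ($s = 2 \cdot 4 = 8$)
$B{\left(I,M \right)} = -64$
$b - B{\left(r{\left(0,1 \right)},s \right)} = \left(-8 + \sqrt{118}\right) - -64 = \left(-8 + \sqrt{118}\right) + 64 = 56 + \sqrt{118}$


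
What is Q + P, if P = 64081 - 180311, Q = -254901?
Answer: -371131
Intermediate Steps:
P = -116230
Q + P = -254901 - 116230 = -371131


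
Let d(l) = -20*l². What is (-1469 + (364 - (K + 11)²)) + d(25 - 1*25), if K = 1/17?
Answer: -354689/289 ≈ -1227.3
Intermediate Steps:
K = 1/17 ≈ 0.058824
(-1469 + (364 - (K + 11)²)) + d(25 - 1*25) = (-1469 + (364 - (1/17 + 11)²)) - 20*(25 - 1*25)² = (-1469 + (364 - (188/17)²)) - 20*(25 - 25)² = (-1469 + (364 - 1*35344/289)) - 20*0² = (-1469 + (364 - 35344/289)) - 20*0 = (-1469 + 69852/289) + 0 = -354689/289 + 0 = -354689/289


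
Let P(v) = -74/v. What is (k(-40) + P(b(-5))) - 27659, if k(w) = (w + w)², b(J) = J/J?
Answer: -21333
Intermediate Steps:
b(J) = 1
k(w) = 4*w² (k(w) = (2*w)² = 4*w²)
(k(-40) + P(b(-5))) - 27659 = (4*(-40)² - 74/1) - 27659 = (4*1600 - 74*1) - 27659 = (6400 - 74) - 27659 = 6326 - 27659 = -21333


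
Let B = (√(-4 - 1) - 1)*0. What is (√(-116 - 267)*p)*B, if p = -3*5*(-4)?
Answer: 0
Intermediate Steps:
B = 0 (B = (√(-5) - 1)*0 = (I*√5 - 1)*0 = (-1 + I*√5)*0 = 0)
p = 60 (p = -15*(-4) = 60)
(√(-116 - 267)*p)*B = (√(-116 - 267)*60)*0 = (√(-383)*60)*0 = ((I*√383)*60)*0 = (60*I*√383)*0 = 0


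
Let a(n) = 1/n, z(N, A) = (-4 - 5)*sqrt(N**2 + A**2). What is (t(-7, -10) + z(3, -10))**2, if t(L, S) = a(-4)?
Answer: 141265/16 + 9*sqrt(109)/2 ≈ 8876.0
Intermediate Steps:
z(N, A) = -9*sqrt(A**2 + N**2)
t(L, S) = -1/4 (t(L, S) = 1/(-4) = -1/4)
(t(-7, -10) + z(3, -10))**2 = (-1/4 - 9*sqrt((-10)**2 + 3**2))**2 = (-1/4 - 9*sqrt(100 + 9))**2 = (-1/4 - 9*sqrt(109))**2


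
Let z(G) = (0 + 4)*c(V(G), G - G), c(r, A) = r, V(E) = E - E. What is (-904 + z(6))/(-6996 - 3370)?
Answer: 452/5183 ≈ 0.087208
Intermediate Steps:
V(E) = 0
z(G) = 0 (z(G) = (0 + 4)*0 = 4*0 = 0)
(-904 + z(6))/(-6996 - 3370) = (-904 + 0)/(-6996 - 3370) = -904/(-10366) = -904*(-1/10366) = 452/5183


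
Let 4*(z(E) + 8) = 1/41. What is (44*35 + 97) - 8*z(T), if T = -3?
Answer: 69739/41 ≈ 1701.0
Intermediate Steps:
z(E) = -1311/164 (z(E) = -8 + (1/4)/41 = -8 + (1/4)*(1/41) = -8 + 1/164 = -1311/164)
(44*35 + 97) - 8*z(T) = (44*35 + 97) - 8*(-1311)/164 = (1540 + 97) - 1*(-2622/41) = 1637 + 2622/41 = 69739/41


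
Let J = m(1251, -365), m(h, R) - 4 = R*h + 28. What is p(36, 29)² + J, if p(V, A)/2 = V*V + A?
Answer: 6565917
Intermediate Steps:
p(V, A) = 2*A + 2*V² (p(V, A) = 2*(V*V + A) = 2*(V² + A) = 2*(A + V²) = 2*A + 2*V²)
m(h, R) = 32 + R*h (m(h, R) = 4 + (R*h + 28) = 4 + (28 + R*h) = 32 + R*h)
J = -456583 (J = 32 - 365*1251 = 32 - 456615 = -456583)
p(36, 29)² + J = (2*29 + 2*36²)² - 456583 = (58 + 2*1296)² - 456583 = (58 + 2592)² - 456583 = 2650² - 456583 = 7022500 - 456583 = 6565917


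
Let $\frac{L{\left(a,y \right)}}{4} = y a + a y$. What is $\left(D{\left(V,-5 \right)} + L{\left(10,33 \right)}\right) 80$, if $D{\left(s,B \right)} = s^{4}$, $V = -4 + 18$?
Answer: $3284480$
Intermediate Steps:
$V = 14$
$L{\left(a,y \right)} = 8 a y$ ($L{\left(a,y \right)} = 4 \left(y a + a y\right) = 4 \left(a y + a y\right) = 4 \cdot 2 a y = 8 a y$)
$\left(D{\left(V,-5 \right)} + L{\left(10,33 \right)}\right) 80 = \left(14^{4} + 8 \cdot 10 \cdot 33\right) 80 = \left(38416 + 2640\right) 80 = 41056 \cdot 80 = 3284480$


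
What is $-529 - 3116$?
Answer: $-3645$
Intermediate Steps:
$-529 - 3116 = -3645$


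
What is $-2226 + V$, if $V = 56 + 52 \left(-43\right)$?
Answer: $-4406$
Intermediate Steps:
$V = -2180$ ($V = 56 - 2236 = -2180$)
$-2226 + V = -2226 - 2180 = -4406$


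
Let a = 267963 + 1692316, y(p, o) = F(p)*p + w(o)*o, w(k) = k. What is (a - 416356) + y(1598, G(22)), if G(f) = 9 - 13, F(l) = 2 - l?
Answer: -1006469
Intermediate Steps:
G(f) = -4
y(p, o) = o**2 + p*(2 - p) (y(p, o) = (2 - p)*p + o*o = p*(2 - p) + o**2 = o**2 + p*(2 - p))
a = 1960279
(a - 416356) + y(1598, G(22)) = (1960279 - 416356) + ((-4)**2 - 1*1598*(-2 + 1598)) = 1543923 + (16 - 1*1598*1596) = 1543923 + (16 - 2550408) = 1543923 - 2550392 = -1006469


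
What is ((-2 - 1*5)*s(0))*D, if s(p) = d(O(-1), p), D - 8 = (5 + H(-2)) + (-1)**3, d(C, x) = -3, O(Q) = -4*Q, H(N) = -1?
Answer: 231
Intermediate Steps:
D = 11 (D = 8 + ((5 - 1) + (-1)**3) = 8 + (4 - 1) = 8 + 3 = 11)
s(p) = -3
((-2 - 1*5)*s(0))*D = ((-2 - 1*5)*(-3))*11 = ((-2 - 5)*(-3))*11 = -7*(-3)*11 = 21*11 = 231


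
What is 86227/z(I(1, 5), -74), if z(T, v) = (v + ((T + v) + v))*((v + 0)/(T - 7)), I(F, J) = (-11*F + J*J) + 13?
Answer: 172454/1443 ≈ 119.51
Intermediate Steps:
I(F, J) = 13 + J² - 11*F (I(F, J) = (-11*F + J²) + 13 = (J² - 11*F) + 13 = 13 + J² - 11*F)
z(T, v) = v*(T + 3*v)/(-7 + T) (z(T, v) = (v + (T + 2*v))*(v/(-7 + T)) = (T + 3*v)*(v/(-7 + T)) = v*(T + 3*v)/(-7 + T))
86227/z(I(1, 5), -74) = 86227/((-74*((13 + 5² - 11*1) + 3*(-74))/(-7 + (13 + 5² - 11*1)))) = 86227/((-74*((13 + 25 - 11) - 222)/(-7 + (13 + 25 - 11)))) = 86227/((-74*(27 - 222)/(-7 + 27))) = 86227/((-74*(-195)/20)) = 86227/((-74*1/20*(-195))) = 86227/(1443/2) = 86227*(2/1443) = 172454/1443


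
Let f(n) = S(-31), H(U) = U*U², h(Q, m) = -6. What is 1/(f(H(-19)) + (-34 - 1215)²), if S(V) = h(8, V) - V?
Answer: 1/1560026 ≈ 6.4101e-7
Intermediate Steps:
H(U) = U³
S(V) = -6 - V
f(n) = 25 (f(n) = -6 - 1*(-31) = -6 + 31 = 25)
1/(f(H(-19)) + (-34 - 1215)²) = 1/(25 + (-34 - 1215)²) = 1/(25 + (-1249)²) = 1/(25 + 1560001) = 1/1560026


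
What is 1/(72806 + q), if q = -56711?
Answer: 1/16095 ≈ 6.2131e-5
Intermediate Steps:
1/(72806 + q) = 1/(72806 - 56711) = 1/16095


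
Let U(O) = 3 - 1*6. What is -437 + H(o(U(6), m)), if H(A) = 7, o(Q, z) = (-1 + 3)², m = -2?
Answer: -430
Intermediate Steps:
U(O) = -3 (U(O) = 3 - 6 = -3)
o(Q, z) = 4 (o(Q, z) = 2² = 4)
-437 + H(o(U(6), m)) = -437 + 7 = -430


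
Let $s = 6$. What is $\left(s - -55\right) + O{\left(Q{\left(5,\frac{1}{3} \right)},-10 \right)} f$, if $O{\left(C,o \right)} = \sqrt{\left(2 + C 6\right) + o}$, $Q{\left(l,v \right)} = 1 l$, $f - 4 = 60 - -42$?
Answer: $61 + 106 \sqrt{22} \approx 558.18$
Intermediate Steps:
$f = 106$ ($f = 4 + \left(60 - -42\right) = 4 + \left(60 + 42\right) = 4 + 102 = 106$)
$Q{\left(l,v \right)} = l$
$O{\left(C,o \right)} = \sqrt{2 + o + 6 C}$ ($O{\left(C,o \right)} = \sqrt{\left(2 + 6 C\right) + o} = \sqrt{2 + o + 6 C}$)
$\left(s - -55\right) + O{\left(Q{\left(5,\frac{1}{3} \right)},-10 \right)} f = \left(6 - -55\right) + \sqrt{2 - 10 + 6 \cdot 5} \cdot 106 = \left(6 + 55\right) + \sqrt{2 - 10 + 30} \cdot 106 = 61 + \sqrt{22} \cdot 106 = 61 + 106 \sqrt{22}$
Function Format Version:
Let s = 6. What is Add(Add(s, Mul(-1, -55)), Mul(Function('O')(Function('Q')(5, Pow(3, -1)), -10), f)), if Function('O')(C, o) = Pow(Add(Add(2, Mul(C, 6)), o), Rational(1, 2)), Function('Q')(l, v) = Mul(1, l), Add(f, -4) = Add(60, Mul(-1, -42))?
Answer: Add(61, Mul(106, Pow(22, Rational(1, 2)))) ≈ 558.18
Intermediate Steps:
f = 106 (f = Add(4, Add(60, Mul(-1, -42))) = Add(4, Add(60, 42)) = Add(4, 102) = 106)
Function('Q')(l, v) = l
Function('O')(C, o) = Pow(Add(2, o, Mul(6, C)), Rational(1, 2)) (Function('O')(C, o) = Pow(Add(Add(2, Mul(6, C)), o), Rational(1, 2)) = Pow(Add(2, o, Mul(6, C)), Rational(1, 2)))
Add(Add(s, Mul(-1, -55)), Mul(Function('O')(Function('Q')(5, Pow(3, -1)), -10), f)) = Add(Add(6, Mul(-1, -55)), Mul(Pow(Add(2, -10, Mul(6, 5)), Rational(1, 2)), 106)) = Add(Add(6, 55), Mul(Pow(Add(2, -10, 30), Rational(1, 2)), 106)) = Add(61, Mul(Pow(22, Rational(1, 2)), 106)) = Add(61, Mul(106, Pow(22, Rational(1, 2))))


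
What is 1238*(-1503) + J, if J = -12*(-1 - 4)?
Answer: -1860654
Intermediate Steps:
J = 60 (J = -12*(-5) = 60)
1238*(-1503) + J = 1238*(-1503) + 60 = -1860714 + 60 = -1860654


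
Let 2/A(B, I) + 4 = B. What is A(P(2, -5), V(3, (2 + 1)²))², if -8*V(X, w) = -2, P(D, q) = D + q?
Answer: 4/49 ≈ 0.081633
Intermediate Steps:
V(X, w) = ¼ (V(X, w) = -⅛*(-2) = ¼)
A(B, I) = 2/(-4 + B)
A(P(2, -5), V(3, (2 + 1)²))² = (2/(-4 + (2 - 5)))² = (2/(-4 - 3))² = (2/(-7))² = (2*(-⅐))² = (-2/7)² = 4/49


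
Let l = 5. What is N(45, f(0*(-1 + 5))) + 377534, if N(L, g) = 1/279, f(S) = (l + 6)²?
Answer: 105331987/279 ≈ 3.7753e+5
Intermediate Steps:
f(S) = 121 (f(S) = (5 + 6)² = 11² = 121)
N(L, g) = 1/279
N(45, f(0*(-1 + 5))) + 377534 = 1/279 + 377534 = 105331987/279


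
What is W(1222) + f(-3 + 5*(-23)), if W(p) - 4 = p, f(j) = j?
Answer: 1108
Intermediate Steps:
W(p) = 4 + p
W(1222) + f(-3 + 5*(-23)) = (4 + 1222) + (-3 + 5*(-23)) = 1226 + (-3 - 115) = 1226 - 118 = 1108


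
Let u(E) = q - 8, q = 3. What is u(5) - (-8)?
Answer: 3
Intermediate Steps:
u(E) = -5 (u(E) = 3 - 8 = -5)
u(5) - (-8) = -5 - (-8) = -5 - 1*(-8) = -5 + 8 = 3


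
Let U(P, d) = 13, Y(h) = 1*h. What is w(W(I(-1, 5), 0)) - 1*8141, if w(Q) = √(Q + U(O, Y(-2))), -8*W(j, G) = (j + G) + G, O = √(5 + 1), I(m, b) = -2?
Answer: -8141 + √53/2 ≈ -8137.4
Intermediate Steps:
Y(h) = h
O = √6 ≈ 2.4495
W(j, G) = -G/4 - j/8 (W(j, G) = -((j + G) + G)/8 = -((G + j) + G)/8 = -(j + 2*G)/8 = -G/4 - j/8)
w(Q) = √(13 + Q) (w(Q) = √(Q + 13) = √(13 + Q))
w(W(I(-1, 5), 0)) - 1*8141 = √(13 + (-¼*0 - ⅛*(-2))) - 1*8141 = √(13 + (0 + ¼)) - 8141 = √(13 + ¼) - 8141 = √(53/4) - 8141 = √53/2 - 8141 = -8141 + √53/2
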